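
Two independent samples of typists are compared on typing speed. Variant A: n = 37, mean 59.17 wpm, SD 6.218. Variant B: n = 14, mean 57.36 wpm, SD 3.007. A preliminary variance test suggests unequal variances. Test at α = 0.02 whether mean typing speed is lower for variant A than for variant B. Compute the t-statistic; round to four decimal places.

1.3920

Let group 1 = variant A, group 2 = variant B. H0: μ_1 = μ_2; H1: μ_1 < μ_2 (Welch's two-sample t-test, left-tailed).
t = (x̄_1 − x̄_2)/√(s_1²/n_1 + s_2²/n_2) = (59.17 − 57.36)/√(6.218²/37 + 3.007²/14) = 1.3920
Welch–Satterthwaite df ≈ 45.80
p-value = P(T ≤ 1.3920) ≈ 0.915
Since p ≈ 0.915 > α = 0.02, fail to reject H0; the data do not provide sufficient evidence against H0.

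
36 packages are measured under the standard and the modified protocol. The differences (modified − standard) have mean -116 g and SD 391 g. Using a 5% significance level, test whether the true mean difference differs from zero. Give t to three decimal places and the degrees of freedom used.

H0: μ_d = 0; H1: μ_d ≠ 0 (paired t-test on the differences, two-sided).
t = d̄/(s_d/√n) = -116/(391/√36) = -1.780
df = n − 1 = 35
Two-sided p-value ≈ 0.0838
Since p ≈ 0.0838 > α = 0.05, fail to reject H0; the data do not provide sufficient evidence against H0.

t = -1.780, df = 35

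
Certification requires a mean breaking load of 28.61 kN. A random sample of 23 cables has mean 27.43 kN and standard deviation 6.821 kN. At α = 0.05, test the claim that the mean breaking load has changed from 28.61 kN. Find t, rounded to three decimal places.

-0.830

H0: μ = 28.61; H1: μ ≠ 28.61 (one-sample t-test, two-sided).
t = (x̄ − μ₀)/(s/√n) = (27.43 − 28.61)/(6.821/√23) = -0.830
df = n − 1 = 22
Two-sided p-value ≈ 0.4156
Since p ≈ 0.4156 > α = 0.05, fail to reject H0; the data do not provide sufficient evidence against H0.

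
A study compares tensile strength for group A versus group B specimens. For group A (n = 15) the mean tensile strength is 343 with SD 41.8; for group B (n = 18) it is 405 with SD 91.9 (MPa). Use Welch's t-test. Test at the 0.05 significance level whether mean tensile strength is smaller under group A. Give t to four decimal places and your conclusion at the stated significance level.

t = -2.5619; reject H0

Let group 1 = group A, group 2 = group B. H0: μ_1 = μ_2; H1: μ_1 < μ_2 (Welch's two-sample t-test, left-tailed).
t = (x̄_1 − x̄_2)/√(s_1²/n_1 + s_2²/n_2) = (343 − 405)/√(41.8²/15 + 91.9²/18) = -2.5619
Welch–Satterthwaite df ≈ 24.64
p-value = P(T ≤ -2.5619) ≈ 0.0085
Since p ≈ 0.0085 < α = 0.05, reject H0; the data support H1.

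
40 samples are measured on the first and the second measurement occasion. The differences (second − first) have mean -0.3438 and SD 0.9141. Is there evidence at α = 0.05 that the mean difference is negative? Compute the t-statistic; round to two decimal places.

H0: μ_d = 0; H1: μ_d < 0 (paired t-test on the differences, left-tailed).
t = d̄/(s_d/√n) = -0.3438/(0.9141/√40) = -2.38
df = n − 1 = 39
p-value = P(T ≤ -2.38) ≈ 0.0112
Since p ≈ 0.0112 < α = 0.05, reject H0; the data support H1.

-2.38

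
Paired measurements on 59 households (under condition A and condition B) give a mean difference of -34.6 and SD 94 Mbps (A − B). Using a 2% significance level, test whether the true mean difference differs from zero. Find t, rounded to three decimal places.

-2.827

H0: μ_d = 0; H1: μ_d ≠ 0 (paired t-test on the differences, two-sided).
t = d̄/(s_d/√n) = -34.6/(94/√59) = -2.827
df = n − 1 = 58
Two-sided p-value ≈ 0.0064
Since p ≈ 0.0064 < α = 0.02, reject H0; the data support H1.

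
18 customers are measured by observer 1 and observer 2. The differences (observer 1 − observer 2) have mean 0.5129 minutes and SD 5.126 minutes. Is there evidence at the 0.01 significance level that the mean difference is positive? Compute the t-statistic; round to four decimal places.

H0: μ_d = 0; H1: μ_d > 0 (paired t-test on the differences, right-tailed).
t = d̄/(s_d/√n) = 0.5129/(5.126/√18) = 0.4245
df = n − 1 = 17
p-value = P(T ≥ 0.4245) ≈ 0.3383
Since p ≈ 0.3383 > α = 0.01, fail to reject H0; the data do not provide sufficient evidence against H0.

0.4245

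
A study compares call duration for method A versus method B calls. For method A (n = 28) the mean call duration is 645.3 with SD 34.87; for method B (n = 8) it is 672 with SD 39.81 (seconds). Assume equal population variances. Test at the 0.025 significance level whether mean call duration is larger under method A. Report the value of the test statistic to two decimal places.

-1.85

Let group 1 = method A, group 2 = method B. H0: μ_1 = μ_2; H1: μ_1 > μ_2 (two-sample pooled-variance t-test, right-tailed).
s_p² = [(28−1)·34.87² + (8−1)·39.81²]/(28+8−2) = 1291.87
t = (645.3 − 672)/√[1291.87·(1/28 + 1/8)] = -1.85
df = n₁ + n₂ − 2 = 34
p-value = P(T ≥ -1.85) ≈ 0.964
Since p ≈ 0.964 > α = 0.025, fail to reject H0; the data do not provide sufficient evidence against H0.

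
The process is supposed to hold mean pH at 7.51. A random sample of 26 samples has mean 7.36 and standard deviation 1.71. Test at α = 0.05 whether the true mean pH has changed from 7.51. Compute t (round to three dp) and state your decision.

H0: μ = 7.51; H1: μ ≠ 7.51 (one-sample t-test, two-sided).
t = (x̄ − μ₀)/(s/√n) = (7.36 − 7.51)/(1.71/√26) = -0.447
df = n − 1 = 25
Two-sided p-value ≈ 0.659
Since p ≈ 0.659 > α = 0.05, fail to reject H0; the data do not provide sufficient evidence against H0.

t = -0.447; fail to reject H0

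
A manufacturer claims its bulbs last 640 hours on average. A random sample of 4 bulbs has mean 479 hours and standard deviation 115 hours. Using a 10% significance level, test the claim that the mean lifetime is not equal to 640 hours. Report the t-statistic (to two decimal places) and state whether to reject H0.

H0: μ = 640; H1: μ ≠ 640 (one-sample t-test, two-sided).
t = (x̄ − μ₀)/(s/√n) = (479 − 640)/(115/√4) = -2.80
df = n − 1 = 3
Two-sided p-value ≈ 0.0679
Since p ≈ 0.0679 < α = 0.1, reject H0; the evidence is statistically significant.

t = -2.80; reject H0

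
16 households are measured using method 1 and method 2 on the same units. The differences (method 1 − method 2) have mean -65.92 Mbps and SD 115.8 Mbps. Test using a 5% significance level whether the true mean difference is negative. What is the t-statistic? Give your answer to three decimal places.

-2.277

H0: μ_d = 0; H1: μ_d < 0 (paired t-test on the differences, left-tailed).
t = d̄/(s_d/√n) = -65.92/(115.8/√16) = -2.277
df = n − 1 = 15
p-value = P(T ≤ -2.277) ≈ 0.019
Since p ≈ 0.019 < α = 0.05, reject H0; the evidence is statistically significant.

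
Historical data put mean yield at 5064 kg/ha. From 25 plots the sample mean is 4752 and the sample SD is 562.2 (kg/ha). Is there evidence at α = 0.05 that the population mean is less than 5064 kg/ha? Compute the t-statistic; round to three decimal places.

-2.775

H0: μ = 5064; H1: μ < 5064 (one-sample t-test, left-tailed).
t = (x̄ − μ₀)/(s/√n) = (4752 − 5064)/(562.2/√25) = -2.775
df = n − 1 = 24
p-value = P(T ≤ -2.775) ≈ 0.005
Since p ≈ 0.005 < α = 0.05, reject H0; the data support H1.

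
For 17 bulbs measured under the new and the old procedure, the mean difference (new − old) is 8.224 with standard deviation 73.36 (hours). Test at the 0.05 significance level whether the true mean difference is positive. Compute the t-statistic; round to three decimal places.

0.462

H0: μ_d = 0; H1: μ_d > 0 (paired t-test on the differences, right-tailed).
t = d̄/(s_d/√n) = 8.224/(73.36/√17) = 0.462
df = n − 1 = 16
p-value = P(T ≥ 0.462) ≈ 0.3251
Since p ≈ 0.3251 > α = 0.05, fail to reject H0; the evidence is not statistically significant.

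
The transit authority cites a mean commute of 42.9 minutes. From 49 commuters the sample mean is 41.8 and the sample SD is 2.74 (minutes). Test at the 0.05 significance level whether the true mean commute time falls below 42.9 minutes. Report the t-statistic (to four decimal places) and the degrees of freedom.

t = -2.8102, df = 48

H0: μ = 42.9; H1: μ < 42.9 (one-sample t-test, left-tailed).
t = (x̄ − μ₀)/(s/√n) = (41.8 − 42.9)/(2.74/√49) = -2.8102
df = n − 1 = 48
p-value = P(T ≤ -2.8102) ≈ 0.0036
Since p ≈ 0.0036 < α = 0.05, reject H0; the data support H1.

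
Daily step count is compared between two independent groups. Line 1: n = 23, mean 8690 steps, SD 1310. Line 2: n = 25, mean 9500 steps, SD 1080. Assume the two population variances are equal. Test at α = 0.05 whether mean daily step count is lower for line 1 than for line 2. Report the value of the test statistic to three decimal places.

-2.345

Let group 1 = line 1, group 2 = line 2. H0: μ_1 = μ_2; H1: μ_1 < μ_2 (two-sample pooled-variance t-test, left-tailed).
s_p² = [(23−1)·1310² + (25−1)·1080²]/(23+25−2) = 1429300
t = (8690 − 9500)/√[1429300·(1/23 + 1/25)] = -2.345
df = n₁ + n₂ − 2 = 46
p-value = P(T ≤ -2.345) ≈ 0.0117
Since p ≈ 0.0117 < α = 0.05, reject H0; the evidence is statistically significant.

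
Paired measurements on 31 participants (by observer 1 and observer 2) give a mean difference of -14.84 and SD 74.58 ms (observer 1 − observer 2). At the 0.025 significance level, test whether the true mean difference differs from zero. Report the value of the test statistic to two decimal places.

H0: μ_d = 0; H1: μ_d ≠ 0 (paired t-test on the differences, two-sided).
t = d̄/(s_d/√n) = -14.84/(74.58/√31) = -1.11
df = n − 1 = 30
Two-sided p-value ≈ 0.277
Since p ≈ 0.277 > α = 0.025, fail to reject H0; the data do not provide sufficient evidence against H0.

-1.11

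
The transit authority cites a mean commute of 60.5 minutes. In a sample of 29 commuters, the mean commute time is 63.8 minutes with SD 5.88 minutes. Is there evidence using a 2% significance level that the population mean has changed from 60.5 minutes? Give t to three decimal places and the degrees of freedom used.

H0: μ = 60.5; H1: μ ≠ 60.5 (one-sample t-test, two-sided).
t = (x̄ − μ₀)/(s/√n) = (63.8 − 60.5)/(5.88/√29) = 3.022
df = n − 1 = 28
Two-sided p-value ≈ 0.005
Since p ≈ 0.005 < α = 0.02, reject H0; the evidence is statistically significant.

t = 3.022, df = 28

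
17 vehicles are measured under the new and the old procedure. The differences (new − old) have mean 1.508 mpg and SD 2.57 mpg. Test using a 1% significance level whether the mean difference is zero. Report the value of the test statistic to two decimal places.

2.42

H0: μ_d = 0; H1: μ_d ≠ 0 (paired t-test on the differences, two-sided).
t = d̄/(s_d/√n) = 1.508/(2.57/√17) = 2.42
df = n − 1 = 16
Two-sided p-value ≈ 0.0278
Since p ≈ 0.0278 > α = 0.01, fail to reject H0; the data do not provide sufficient evidence against H0.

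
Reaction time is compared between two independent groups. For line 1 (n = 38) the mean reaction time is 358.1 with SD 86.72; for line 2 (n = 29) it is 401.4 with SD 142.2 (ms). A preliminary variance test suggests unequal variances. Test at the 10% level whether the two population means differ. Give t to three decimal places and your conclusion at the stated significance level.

t = -1.447; fail to reject H0

Let group 1 = line 1, group 2 = line 2. H0: μ_1 = μ_2; H1: μ_1 ≠ μ_2 (Welch's two-sample t-test, two-sided).
t = (x̄_1 − x̄_2)/√(s_1²/n_1 + s_2²/n_2) = (358.1 − 401.4)/√(86.72²/38 + 142.2²/29) = -1.447
Welch–Satterthwaite df ≈ 43.50
Two-sided p-value ≈ 0.1550
Since p ≈ 0.1550 > α = 0.1, fail to reject H0; the evidence is not statistically significant.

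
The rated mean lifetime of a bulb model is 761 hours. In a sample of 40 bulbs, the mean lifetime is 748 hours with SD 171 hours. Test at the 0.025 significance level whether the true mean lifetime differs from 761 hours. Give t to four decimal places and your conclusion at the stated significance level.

H0: μ = 761; H1: μ ≠ 761 (one-sample t-test, two-sided).
t = (x̄ − μ₀)/(s/√n) = (748 − 761)/(171/√40) = -0.4808
df = n − 1 = 39
Two-sided p-value ≈ 0.6333
Since p ≈ 0.6333 > α = 0.025, fail to reject H0; the evidence is not statistically significant.

t = -0.4808; fail to reject H0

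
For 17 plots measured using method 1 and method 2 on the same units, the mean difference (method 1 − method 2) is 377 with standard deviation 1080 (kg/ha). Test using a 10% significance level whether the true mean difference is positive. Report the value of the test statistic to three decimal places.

1.439

H0: μ_d = 0; H1: μ_d > 0 (paired t-test on the differences, right-tailed).
t = d̄/(s_d/√n) = 377/(1080/√17) = 1.439
df = n − 1 = 16
p-value = P(T ≥ 1.439) ≈ 0.085
Since p ≈ 0.085 < α = 0.1, reject H0; the evidence is statistically significant.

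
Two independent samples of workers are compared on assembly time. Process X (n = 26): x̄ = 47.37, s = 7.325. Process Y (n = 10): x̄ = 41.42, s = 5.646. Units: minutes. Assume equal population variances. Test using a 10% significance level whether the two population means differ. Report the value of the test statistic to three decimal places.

2.311

Let group 1 = process X, group 2 = process Y. H0: μ_1 = μ_2; H1: μ_1 ≠ μ_2 (two-sample pooled-variance t-test, two-sided).
s_p² = [(26−1)·7.325² + (10−1)·5.646²]/(26+10−2) = 47.8908
t = (47.37 − 41.42)/√[47.8908·(1/26 + 1/10)] = 2.311
df = n₁ + n₂ − 2 = 34
Two-sided p-value ≈ 0.0271
Since p ≈ 0.0271 < α = 0.1, reject H0; the evidence is statistically significant.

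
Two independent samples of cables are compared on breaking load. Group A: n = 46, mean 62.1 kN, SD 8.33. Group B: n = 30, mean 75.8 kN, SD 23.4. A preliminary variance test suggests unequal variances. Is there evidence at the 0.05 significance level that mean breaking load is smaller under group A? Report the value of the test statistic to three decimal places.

Let group 1 = group A, group 2 = group B. H0: μ_1 = μ_2; H1: μ_1 < μ_2 (Welch's two-sample t-test, left-tailed).
t = (x̄_1 − x̄_2)/√(s_1²/n_1 + s_2²/n_2) = (62.1 − 75.8)/√(8.33²/46 + 23.4²/30) = -3.082
Welch–Satterthwaite df ≈ 33.84
p-value = P(T ≤ -3.082) ≈ 0.002
Since p ≈ 0.002 < α = 0.05, reject H0; the data support H1.

-3.082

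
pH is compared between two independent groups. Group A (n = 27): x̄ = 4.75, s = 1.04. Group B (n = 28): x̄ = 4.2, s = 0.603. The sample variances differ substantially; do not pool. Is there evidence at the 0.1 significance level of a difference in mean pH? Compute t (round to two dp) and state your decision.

Let group 1 = group A, group 2 = group B. H0: μ_1 = μ_2; H1: μ_1 ≠ μ_2 (Welch's two-sample t-test, two-sided).
t = (x̄_1 − x̄_2)/√(s_1²/n_1 + s_2²/n_2) = (4.75 − 4.2)/√(1.04²/27 + 0.603²/28) = 2.39
Welch–Satterthwaite df ≈ 41.40
Two-sided p-value ≈ 0.0216
Since p ≈ 0.0216 < α = 0.1, reject H0; the data support H1.

t = 2.39; reject H0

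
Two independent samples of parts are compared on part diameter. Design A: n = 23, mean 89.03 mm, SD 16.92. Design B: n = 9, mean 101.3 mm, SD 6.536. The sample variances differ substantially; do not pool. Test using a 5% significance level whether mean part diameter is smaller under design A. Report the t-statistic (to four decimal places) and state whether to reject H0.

t = -2.9591; reject H0

Let group 1 = design A, group 2 = design B. H0: μ_1 = μ_2; H1: μ_1 < μ_2 (Welch's two-sample t-test, left-tailed).
t = (x̄_1 − x̄_2)/√(s_1²/n_1 + s_2²/n_2) = (89.03 − 101.3)/√(16.92²/23 + 6.536²/9) = -2.9591
Welch–Satterthwaite df ≈ 29.99
p-value = P(T ≤ -2.9591) ≈ 0.0030
Since p ≈ 0.0030 < α = 0.05, reject H0; the data support H1.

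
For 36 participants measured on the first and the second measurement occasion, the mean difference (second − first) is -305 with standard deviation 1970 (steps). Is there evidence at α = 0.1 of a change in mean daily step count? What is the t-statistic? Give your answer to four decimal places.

H0: μ_d = 0; H1: μ_d ≠ 0 (paired t-test on the differences, two-sided).
t = d̄/(s_d/√n) = -305/(1970/√36) = -0.9289
df = n − 1 = 35
Two-sided p-value ≈ 0.359
Since p ≈ 0.359 > α = 0.1, fail to reject H0; the evidence is not statistically significant.

-0.9289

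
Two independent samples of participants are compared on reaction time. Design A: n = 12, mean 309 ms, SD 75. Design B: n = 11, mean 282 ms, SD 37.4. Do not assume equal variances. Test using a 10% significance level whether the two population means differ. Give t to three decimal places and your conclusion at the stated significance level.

t = 1.106; fail to reject H0

Let group 1 = design A, group 2 = design B. H0: μ_1 = μ_2; H1: μ_1 ≠ μ_2 (Welch's two-sample t-test, two-sided).
t = (x̄_1 − x̄_2)/√(s_1²/n_1 + s_2²/n_2) = (309 − 282)/√(75²/12 + 37.4²/11) = 1.106
Welch–Satterthwaite df ≈ 16.45
Two-sided p-value ≈ 0.2846
Since p ≈ 0.2846 > α = 0.1, fail to reject H0; the data do not provide sufficient evidence against H0.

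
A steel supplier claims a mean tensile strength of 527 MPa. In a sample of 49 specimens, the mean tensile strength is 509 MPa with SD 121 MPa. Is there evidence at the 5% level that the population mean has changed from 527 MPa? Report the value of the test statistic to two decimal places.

H0: μ = 527; H1: μ ≠ 527 (one-sample t-test, two-sided).
t = (x̄ − μ₀)/(s/√n) = (509 − 527)/(121/√49) = -1.04
df = n − 1 = 48
Two-sided p-value ≈ 0.303
Since p ≈ 0.303 > α = 0.05, fail to reject H0; the data do not provide sufficient evidence against H0.

-1.04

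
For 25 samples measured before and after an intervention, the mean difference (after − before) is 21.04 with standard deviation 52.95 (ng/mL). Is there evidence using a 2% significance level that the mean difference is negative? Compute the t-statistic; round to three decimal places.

H0: μ_d = 0; H1: μ_d < 0 (paired t-test on the differences, left-tailed).
t = d̄/(s_d/√n) = 21.04/(52.95/√25) = 1.987
df = n − 1 = 24
p-value = P(T ≤ 1.987) ≈ 0.9708
Since p ≈ 0.9708 > α = 0.02, fail to reject H0; the evidence is not statistically significant.

1.987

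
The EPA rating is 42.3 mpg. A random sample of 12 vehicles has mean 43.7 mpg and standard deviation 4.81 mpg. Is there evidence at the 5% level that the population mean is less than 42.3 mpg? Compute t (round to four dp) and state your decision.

t = 1.0083; fail to reject H0

H0: μ = 42.3; H1: μ < 42.3 (one-sample t-test, left-tailed).
t = (x̄ − μ₀)/(s/√n) = (43.7 − 42.3)/(4.81/√12) = 1.0083
df = n − 1 = 11
p-value = P(T ≤ 1.0083) ≈ 0.833
Since p ≈ 0.833 > α = 0.05, fail to reject H0; the evidence is not statistically significant.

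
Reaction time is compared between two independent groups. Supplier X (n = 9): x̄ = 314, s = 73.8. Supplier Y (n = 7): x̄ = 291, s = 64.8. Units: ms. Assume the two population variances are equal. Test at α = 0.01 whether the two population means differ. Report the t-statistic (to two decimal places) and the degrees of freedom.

Let group 1 = supplier X, group 2 = supplier Y. H0: μ_1 = μ_2; H1: μ_1 ≠ μ_2 (two-sample pooled-variance t-test, two-sided).
s_p² = [(9−1)·73.8² + (7−1)·64.8²]/(9+7−2) = 4911.84
t = (314 − 291)/√[4911.84·(1/9 + 1/7)] = 0.65
df = n₁ + n₂ − 2 = 14
Two-sided p-value ≈ 0.525
Since p ≈ 0.525 > α = 0.01, fail to reject H0; the evidence is not statistically significant.

t = 0.65, df = 14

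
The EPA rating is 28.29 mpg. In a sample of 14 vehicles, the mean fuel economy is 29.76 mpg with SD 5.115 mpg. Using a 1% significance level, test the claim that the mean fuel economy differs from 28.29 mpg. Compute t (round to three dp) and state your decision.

H0: μ = 28.29; H1: μ ≠ 28.29 (one-sample t-test, two-sided).
t = (x̄ − μ₀)/(s/√n) = (29.76 − 28.29)/(5.115/√14) = 1.075
df = n − 1 = 13
Two-sided p-value ≈ 0.302
Since p ≈ 0.302 > α = 0.01, fail to reject H0; the data do not provide sufficient evidence against H0.

t = 1.075; fail to reject H0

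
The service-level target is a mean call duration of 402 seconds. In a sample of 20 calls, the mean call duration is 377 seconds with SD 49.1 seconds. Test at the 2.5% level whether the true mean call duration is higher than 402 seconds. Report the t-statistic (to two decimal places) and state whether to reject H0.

H0: μ = 402; H1: μ > 402 (one-sample t-test, right-tailed).
t = (x̄ − μ₀)/(s/√n) = (377 − 402)/(49.1/√20) = -2.28
df = n − 1 = 19
p-value = P(T ≥ -2.28) ≈ 0.9827
Since p ≈ 0.9827 > α = 0.025, fail to reject H0; the evidence is not statistically significant.

t = -2.28; fail to reject H0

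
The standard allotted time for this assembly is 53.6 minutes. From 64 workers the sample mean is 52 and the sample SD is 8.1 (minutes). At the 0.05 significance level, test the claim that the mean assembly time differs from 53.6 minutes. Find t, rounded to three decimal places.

-1.580

H0: μ = 53.6; H1: μ ≠ 53.6 (one-sample t-test, two-sided).
t = (x̄ − μ₀)/(s/√n) = (52 − 53.6)/(8.1/√64) = -1.580
df = n − 1 = 63
Two-sided p-value ≈ 0.1191
Since p ≈ 0.1191 > α = 0.05, fail to reject H0; the data do not provide sufficient evidence against H0.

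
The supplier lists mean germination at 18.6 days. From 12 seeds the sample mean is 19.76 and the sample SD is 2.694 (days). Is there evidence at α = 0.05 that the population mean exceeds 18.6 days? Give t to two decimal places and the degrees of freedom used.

H0: μ = 18.6; H1: μ > 18.6 (one-sample t-test, right-tailed).
t = (x̄ − μ₀)/(s/√n) = (19.76 − 18.6)/(2.694/√12) = 1.49
df = n − 1 = 11
p-value = P(T ≥ 1.49) ≈ 0.082
Since p ≈ 0.082 > α = 0.05, fail to reject H0; the evidence is not statistically significant.

t = 1.49, df = 11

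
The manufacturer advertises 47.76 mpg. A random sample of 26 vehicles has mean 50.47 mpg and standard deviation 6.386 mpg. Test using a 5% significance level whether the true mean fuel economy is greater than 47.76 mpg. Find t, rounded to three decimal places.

2.164

H0: μ = 47.76; H1: μ > 47.76 (one-sample t-test, right-tailed).
t = (x̄ − μ₀)/(s/√n) = (50.47 − 47.76)/(6.386/√26) = 2.164
df = n − 1 = 25
p-value = P(T ≥ 2.164) ≈ 0.0201
Since p ≈ 0.0201 < α = 0.05, reject H0; the evidence is statistically significant.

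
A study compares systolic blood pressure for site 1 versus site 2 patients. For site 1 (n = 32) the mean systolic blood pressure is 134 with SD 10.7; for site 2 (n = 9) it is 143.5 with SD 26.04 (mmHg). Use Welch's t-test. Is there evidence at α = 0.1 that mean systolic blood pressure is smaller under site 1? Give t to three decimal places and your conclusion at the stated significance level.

Let group 1 = site 1, group 2 = site 2. H0: μ_1 = μ_2; H1: μ_1 < μ_2 (Welch's two-sample t-test, left-tailed).
t = (x̄_1 − x̄_2)/√(s_1²/n_1 + s_2²/n_2) = (134 − 143.5)/√(10.7²/32 + 26.04²/9) = -1.069
Welch–Satterthwaite df ≈ 8.77
p-value = P(T ≤ -1.069) ≈ 0.1567
Since p ≈ 0.1567 > α = 0.1, fail to reject H0; the evidence is not statistically significant.

t = -1.069; fail to reject H0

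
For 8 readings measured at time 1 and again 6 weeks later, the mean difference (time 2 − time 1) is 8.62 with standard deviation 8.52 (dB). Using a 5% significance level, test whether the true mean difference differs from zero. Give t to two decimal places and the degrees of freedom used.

H0: μ_d = 0; H1: μ_d ≠ 0 (paired t-test on the differences, two-sided).
t = d̄/(s_d/√n) = 8.62/(8.52/√8) = 2.86
df = n − 1 = 7
Two-sided p-value ≈ 0.0243
Since p ≈ 0.0243 < α = 0.05, reject H0; the evidence is statistically significant.

t = 2.86, df = 7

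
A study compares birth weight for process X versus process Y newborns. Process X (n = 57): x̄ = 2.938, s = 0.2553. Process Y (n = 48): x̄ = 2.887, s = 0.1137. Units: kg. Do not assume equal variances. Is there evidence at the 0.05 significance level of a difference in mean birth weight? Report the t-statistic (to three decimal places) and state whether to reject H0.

Let group 1 = process X, group 2 = process Y. H0: μ_1 = μ_2; H1: μ_1 ≠ μ_2 (Welch's two-sample t-test, two-sided).
t = (x̄_1 − x̄_2)/√(s_1²/n_1 + s_2²/n_2) = (2.938 − 2.887)/√(0.2553²/57 + 0.1137²/48) = 1.357
Welch–Satterthwaite df ≈ 80.19
Two-sided p-value ≈ 0.1786
Since p ≈ 0.1786 > α = 0.05, fail to reject H0; the data do not provide sufficient evidence against H0.

t = 1.357; fail to reject H0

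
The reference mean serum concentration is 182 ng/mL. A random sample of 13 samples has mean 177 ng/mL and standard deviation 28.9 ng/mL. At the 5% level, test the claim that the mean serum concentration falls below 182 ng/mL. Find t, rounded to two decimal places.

-0.62

H0: μ = 182; H1: μ < 182 (one-sample t-test, left-tailed).
t = (x̄ − μ₀)/(s/√n) = (177 − 182)/(28.9/√13) = -0.62
df = n − 1 = 12
p-value = P(T ≤ -0.62) ≈ 0.2722
Since p ≈ 0.2722 > α = 0.05, fail to reject H0; the evidence is not statistically significant.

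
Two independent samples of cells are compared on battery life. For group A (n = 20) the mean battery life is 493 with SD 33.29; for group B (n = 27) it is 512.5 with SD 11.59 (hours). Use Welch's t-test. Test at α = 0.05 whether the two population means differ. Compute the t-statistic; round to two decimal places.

Let group 1 = group A, group 2 = group B. H0: μ_1 = μ_2; H1: μ_1 ≠ μ_2 (Welch's two-sample t-test, two-sided).
t = (x̄_1 − x̄_2)/√(s_1²/n_1 + s_2²/n_2) = (493 − 512.5)/√(33.29²/20 + 11.59²/27) = -2.51
Welch–Satterthwaite df ≈ 22.43
Two-sided p-value ≈ 0.0198
Since p ≈ 0.0198 < α = 0.05, reject H0; the data support H1.

-2.51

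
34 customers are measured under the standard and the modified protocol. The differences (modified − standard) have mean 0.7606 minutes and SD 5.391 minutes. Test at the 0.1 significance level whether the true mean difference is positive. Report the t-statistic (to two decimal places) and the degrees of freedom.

H0: μ_d = 0; H1: μ_d > 0 (paired t-test on the differences, right-tailed).
t = d̄/(s_d/√n) = 0.7606/(5.391/√34) = 0.82
df = n − 1 = 33
p-value = P(T ≥ 0.82) ≈ 0.2083
Since p ≈ 0.2083 > α = 0.1, fail to reject H0; the evidence is not statistically significant.

t = 0.82, df = 33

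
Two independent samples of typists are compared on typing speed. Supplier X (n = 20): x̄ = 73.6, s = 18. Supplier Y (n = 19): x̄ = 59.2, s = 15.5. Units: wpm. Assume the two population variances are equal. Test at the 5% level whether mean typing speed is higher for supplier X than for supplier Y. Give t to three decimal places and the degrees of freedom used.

Let group 1 = supplier X, group 2 = supplier Y. H0: μ_1 = μ_2; H1: μ_1 > μ_2 (two-sample pooled-variance t-test, right-tailed).
s_p² = [(20−1)·18² + (19−1)·15.5²]/(20+19−2) = 283.257
t = (73.6 − 59.2)/√[283.257·(1/20 + 1/19)] = 2.671
df = n₁ + n₂ − 2 = 37
p-value = P(T ≥ 2.671) ≈ 0.006
Since p ≈ 0.006 < α = 0.05, reject H0; the data support H1.

t = 2.671, df = 37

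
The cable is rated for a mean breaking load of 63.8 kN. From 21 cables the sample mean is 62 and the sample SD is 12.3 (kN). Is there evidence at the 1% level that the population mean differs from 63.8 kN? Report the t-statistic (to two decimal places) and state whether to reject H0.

H0: μ = 63.8; H1: μ ≠ 63.8 (one-sample t-test, two-sided).
t = (x̄ − μ₀)/(s/√n) = (62 − 63.8)/(12.3/√21) = -0.67
df = n − 1 = 20
Two-sided p-value ≈ 0.5101
Since p ≈ 0.5101 > α = 0.01, fail to reject H0; the data do not provide sufficient evidence against H0.

t = -0.67; fail to reject H0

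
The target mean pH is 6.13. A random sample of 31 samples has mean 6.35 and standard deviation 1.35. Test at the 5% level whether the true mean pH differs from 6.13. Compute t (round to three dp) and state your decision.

H0: μ = 6.13; H1: μ ≠ 6.13 (one-sample t-test, two-sided).
t = (x̄ − μ₀)/(s/√n) = (6.35 − 6.13)/(1.35/√31) = 0.907
df = n − 1 = 30
Two-sided p-value ≈ 0.371
Since p ≈ 0.371 > α = 0.05, fail to reject H0; the evidence is not statistically significant.

t = 0.907; fail to reject H0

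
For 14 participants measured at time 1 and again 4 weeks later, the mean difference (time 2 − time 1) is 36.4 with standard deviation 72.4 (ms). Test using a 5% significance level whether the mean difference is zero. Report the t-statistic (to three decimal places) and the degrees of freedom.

H0: μ_d = 0; H1: μ_d ≠ 0 (paired t-test on the differences, two-sided).
t = d̄/(s_d/√n) = 36.4/(72.4/√14) = 1.881
df = n − 1 = 13
Two-sided p-value ≈ 0.083
Since p ≈ 0.083 > α = 0.05, fail to reject H0; the evidence is not statistically significant.

t = 1.881, df = 13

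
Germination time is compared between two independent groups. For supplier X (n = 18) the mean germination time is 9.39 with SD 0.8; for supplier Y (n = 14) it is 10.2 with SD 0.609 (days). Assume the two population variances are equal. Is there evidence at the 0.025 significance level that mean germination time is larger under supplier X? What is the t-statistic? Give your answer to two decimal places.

-3.14

Let group 1 = supplier X, group 2 = supplier Y. H0: μ_1 = μ_2; H1: μ_1 > μ_2 (two-sample pooled-variance t-test, right-tailed).
s_p² = [(18−1)·0.8² + (14−1)·0.609²]/(18+14−2) = 0.523382
t = (9.39 − 10.2)/√[0.523382·(1/18 + 1/14)] = -3.14
df = n₁ + n₂ − 2 = 30
p-value = P(T ≥ -3.14) ≈ 0.9981
Since p ≈ 0.9981 > α = 0.025, fail to reject H0; the data do not provide sufficient evidence against H0.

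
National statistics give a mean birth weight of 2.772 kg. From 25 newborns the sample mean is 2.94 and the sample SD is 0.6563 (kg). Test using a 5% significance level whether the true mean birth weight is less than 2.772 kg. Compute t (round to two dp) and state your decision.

t = 1.28; fail to reject H0

H0: μ = 2.772; H1: μ < 2.772 (one-sample t-test, left-tailed).
t = (x̄ − μ₀)/(s/√n) = (2.94 − 2.772)/(0.6563/√25) = 1.28
df = n − 1 = 24
p-value = P(T ≤ 1.28) ≈ 0.894
Since p ≈ 0.894 > α = 0.05, fail to reject H0; the data do not provide sufficient evidence against H0.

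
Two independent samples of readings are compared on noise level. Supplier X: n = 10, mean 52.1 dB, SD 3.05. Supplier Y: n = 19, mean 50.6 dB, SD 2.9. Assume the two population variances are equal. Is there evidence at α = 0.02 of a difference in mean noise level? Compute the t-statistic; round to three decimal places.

Let group 1 = supplier X, group 2 = supplier Y. H0: μ_1 = μ_2; H1: μ_1 ≠ μ_2 (two-sample pooled-variance t-test, two-sided).
s_p² = [(10−1)·3.05² + (19−1)·2.9²]/(10+19−2) = 8.7075
t = (52.1 − 50.6)/√[8.7075·(1/10 + 1/19)] = 1.301
df = n₁ + n₂ − 2 = 27
Two-sided p-value ≈ 0.2042
Since p ≈ 0.2042 > α = 0.02, fail to reject H0; the data do not provide sufficient evidence against H0.

1.301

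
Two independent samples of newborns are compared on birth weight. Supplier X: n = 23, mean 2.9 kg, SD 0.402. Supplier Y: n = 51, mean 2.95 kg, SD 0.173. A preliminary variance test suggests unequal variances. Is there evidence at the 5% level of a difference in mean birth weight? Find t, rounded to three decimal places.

-0.573

Let group 1 = supplier X, group 2 = supplier Y. H0: μ_1 = μ_2; H1: μ_1 ≠ μ_2 (Welch's two-sample t-test, two-sided).
t = (x̄_1 − x̄_2)/√(s_1²/n_1 + s_2²/n_2) = (2.9 − 2.95)/√(0.402²/23 + 0.173²/51) = -0.573
Welch–Satterthwaite df ≈ 25.75
Two-sided p-value ≈ 0.572
Since p ≈ 0.572 > α = 0.05, fail to reject H0; the data do not provide sufficient evidence against H0.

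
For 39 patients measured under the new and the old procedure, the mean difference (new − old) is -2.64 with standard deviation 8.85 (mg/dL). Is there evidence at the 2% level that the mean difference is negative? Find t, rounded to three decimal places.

-1.863

H0: μ_d = 0; H1: μ_d < 0 (paired t-test on the differences, left-tailed).
t = d̄/(s_d/√n) = -2.64/(8.85/√39) = -1.863
df = n − 1 = 38
p-value = P(T ≤ -1.863) ≈ 0.035
Since p ≈ 0.035 > α = 0.02, fail to reject H0; the evidence is not statistically significant.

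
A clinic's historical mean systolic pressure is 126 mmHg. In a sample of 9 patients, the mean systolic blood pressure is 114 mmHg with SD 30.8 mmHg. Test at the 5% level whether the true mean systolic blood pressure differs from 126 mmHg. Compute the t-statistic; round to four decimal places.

-1.1688

H0: μ = 126; H1: μ ≠ 126 (one-sample t-test, two-sided).
t = (x̄ − μ₀)/(s/√n) = (114 − 126)/(30.8/√9) = -1.1688
df = n − 1 = 8
Two-sided p-value ≈ 0.2761
Since p ≈ 0.2761 > α = 0.05, fail to reject H0; the data do not provide sufficient evidence against H0.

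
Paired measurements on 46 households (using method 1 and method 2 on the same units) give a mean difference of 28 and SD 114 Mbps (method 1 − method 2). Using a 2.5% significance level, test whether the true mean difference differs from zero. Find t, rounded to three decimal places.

H0: μ_d = 0; H1: μ_d ≠ 0 (paired t-test on the differences, two-sided).
t = d̄/(s_d/√n) = 28/(114/√46) = 1.666
df = n − 1 = 45
Two-sided p-value ≈ 0.1027
Since p ≈ 0.1027 > α = 0.025, fail to reject H0; the evidence is not statistically significant.

1.666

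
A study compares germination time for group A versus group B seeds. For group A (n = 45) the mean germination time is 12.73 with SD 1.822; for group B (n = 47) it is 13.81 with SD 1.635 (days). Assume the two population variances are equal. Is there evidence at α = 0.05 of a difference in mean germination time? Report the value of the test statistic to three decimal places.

-2.995

Let group 1 = group A, group 2 = group B. H0: μ_1 = μ_2; H1: μ_1 ≠ μ_2 (two-sample pooled-variance t-test, two-sided).
s_p² = [(45−1)·1.822² + (47−1)·1.635²]/(45+47−2) = 2.98927
t = (12.73 − 13.81)/√[2.98927·(1/45 + 1/47)] = -2.995
df = n₁ + n₂ − 2 = 90
Two-sided p-value ≈ 0.0035
Since p ≈ 0.0035 < α = 0.05, reject H0; the evidence is statistically significant.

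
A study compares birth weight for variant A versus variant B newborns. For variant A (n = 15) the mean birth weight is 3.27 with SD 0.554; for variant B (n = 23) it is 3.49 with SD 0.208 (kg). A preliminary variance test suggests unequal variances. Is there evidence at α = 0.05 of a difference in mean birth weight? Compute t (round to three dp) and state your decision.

t = -1.472; fail to reject H0

Let group 1 = variant A, group 2 = variant B. H0: μ_1 = μ_2; H1: μ_1 ≠ μ_2 (Welch's two-sample t-test, two-sided).
t = (x̄_1 − x̄_2)/√(s_1²/n_1 + s_2²/n_2) = (3.27 − 3.49)/√(0.554²/15 + 0.208²/23) = -1.472
Welch–Satterthwaite df ≈ 16.60
Two-sided p-value ≈ 0.1598
Since p ≈ 0.1598 > α = 0.05, fail to reject H0; the data do not provide sufficient evidence against H0.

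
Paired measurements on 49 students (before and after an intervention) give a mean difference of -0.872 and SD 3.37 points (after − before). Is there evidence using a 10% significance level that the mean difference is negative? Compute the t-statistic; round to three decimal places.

H0: μ_d = 0; H1: μ_d < 0 (paired t-test on the differences, left-tailed).
t = d̄/(s_d/√n) = -0.872/(3.37/√49) = -1.811
df = n − 1 = 48
p-value = P(T ≤ -1.811) ≈ 0.0382
Since p ≈ 0.0382 < α = 0.1, reject H0; the data support H1.

-1.811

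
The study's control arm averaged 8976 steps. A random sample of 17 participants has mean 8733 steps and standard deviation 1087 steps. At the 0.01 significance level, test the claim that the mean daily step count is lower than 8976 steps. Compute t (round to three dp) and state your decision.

t = -0.922; fail to reject H0

H0: μ = 8976; H1: μ < 8976 (one-sample t-test, left-tailed).
t = (x̄ − μ₀)/(s/√n) = (8733 − 8976)/(1087/√17) = -0.922
df = n − 1 = 16
p-value = P(T ≤ -0.922) ≈ 0.1852
Since p ≈ 0.1852 > α = 0.01, fail to reject H0; the evidence is not statistically significant.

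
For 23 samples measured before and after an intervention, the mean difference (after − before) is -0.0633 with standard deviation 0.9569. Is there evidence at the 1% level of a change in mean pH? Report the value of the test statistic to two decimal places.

-0.32

H0: μ_d = 0; H1: μ_d ≠ 0 (paired t-test on the differences, two-sided).
t = d̄/(s_d/√n) = -0.0633/(0.9569/√23) = -0.32
df = n − 1 = 22
Two-sided p-value ≈ 0.7540
Since p ≈ 0.7540 > α = 0.01, fail to reject H0; the data do not provide sufficient evidence against H0.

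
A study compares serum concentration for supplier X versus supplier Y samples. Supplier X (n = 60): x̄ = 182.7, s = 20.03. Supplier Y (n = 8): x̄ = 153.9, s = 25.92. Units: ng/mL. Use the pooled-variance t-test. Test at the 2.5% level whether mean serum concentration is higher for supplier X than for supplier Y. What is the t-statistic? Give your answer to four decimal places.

3.6904

Let group 1 = supplier X, group 2 = supplier Y. H0: μ_1 = μ_2; H1: μ_1 > μ_2 (two-sample pooled-variance t-test, right-tailed).
s_p² = [(60−1)·20.03² + (8−1)·25.92²]/(60+8−2) = 429.906
t = (182.7 − 153.9)/√[429.906·(1/60 + 1/8)] = 3.6904
df = n₁ + n₂ − 2 = 66
p-value = P(T ≥ 3.6904) ≈ 0.000
Since p ≈ 0.000 < α = 0.025, reject H0; the evidence is statistically significant.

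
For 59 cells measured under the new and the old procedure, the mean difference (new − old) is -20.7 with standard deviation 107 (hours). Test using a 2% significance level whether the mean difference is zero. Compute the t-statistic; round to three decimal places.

-1.486

H0: μ_d = 0; H1: μ_d ≠ 0 (paired t-test on the differences, two-sided).
t = d̄/(s_d/√n) = -20.7/(107/√59) = -1.486
df = n − 1 = 58
Two-sided p-value ≈ 0.143
Since p ≈ 0.143 > α = 0.02, fail to reject H0; the data do not provide sufficient evidence against H0.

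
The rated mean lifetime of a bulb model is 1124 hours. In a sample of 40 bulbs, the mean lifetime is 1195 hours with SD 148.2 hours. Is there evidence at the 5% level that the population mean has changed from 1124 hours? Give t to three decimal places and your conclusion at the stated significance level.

t = 3.030; reject H0

H0: μ = 1124; H1: μ ≠ 1124 (one-sample t-test, two-sided).
t = (x̄ − μ₀)/(s/√n) = (1195 − 1124)/(148.2/√40) = 3.030
df = n − 1 = 39
Two-sided p-value ≈ 0.004
Since p ≈ 0.004 < α = 0.05, reject H0; the evidence is statistically significant.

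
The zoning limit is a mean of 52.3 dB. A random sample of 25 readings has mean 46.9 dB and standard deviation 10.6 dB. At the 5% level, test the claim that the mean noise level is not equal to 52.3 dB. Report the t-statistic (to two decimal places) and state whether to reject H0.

t = -2.55; reject H0

H0: μ = 52.3; H1: μ ≠ 52.3 (one-sample t-test, two-sided).
t = (x̄ − μ₀)/(s/√n) = (46.9 − 52.3)/(10.6/√25) = -2.55
df = n − 1 = 24
Two-sided p-value ≈ 0.0177
Since p ≈ 0.0177 < α = 0.05, reject H0; the data support H1.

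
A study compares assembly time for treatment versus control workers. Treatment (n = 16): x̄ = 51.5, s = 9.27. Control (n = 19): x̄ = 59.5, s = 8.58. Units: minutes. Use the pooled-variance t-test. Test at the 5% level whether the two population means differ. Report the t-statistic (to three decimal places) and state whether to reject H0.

t = -2.649; reject H0

Let group 1 = treatment, group 2 = control. H0: μ_1 = μ_2; H1: μ_1 ≠ μ_2 (two-sample pooled-variance t-test, two-sided).
s_p² = [(16−1)·9.27² + (19−1)·8.58²]/(16+19−2) = 79.2148
t = (51.5 − 59.5)/√[79.2148·(1/16 + 1/19)] = -2.649
df = n₁ + n₂ − 2 = 33
Two-sided p-value ≈ 0.012
Since p ≈ 0.012 < α = 0.05, reject H0; the data support H1.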